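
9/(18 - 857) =-9/839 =-0.01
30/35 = 6/7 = 0.86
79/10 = 7.90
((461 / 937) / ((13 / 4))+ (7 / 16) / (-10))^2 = 44004711529 / 3798445081600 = 0.01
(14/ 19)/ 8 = 7/ 76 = 0.09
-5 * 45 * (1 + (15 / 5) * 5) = -3600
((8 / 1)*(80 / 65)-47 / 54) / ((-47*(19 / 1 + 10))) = -6301 / 956826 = -0.01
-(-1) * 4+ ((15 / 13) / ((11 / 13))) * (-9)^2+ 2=1281 / 11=116.45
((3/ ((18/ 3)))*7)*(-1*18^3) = -20412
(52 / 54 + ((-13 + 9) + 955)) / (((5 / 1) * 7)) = 25703 / 945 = 27.20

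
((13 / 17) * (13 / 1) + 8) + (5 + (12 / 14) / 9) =8224 / 357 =23.04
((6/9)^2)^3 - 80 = -58256/729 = -79.91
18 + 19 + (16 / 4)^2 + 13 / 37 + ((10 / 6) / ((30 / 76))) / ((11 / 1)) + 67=442253 / 3663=120.74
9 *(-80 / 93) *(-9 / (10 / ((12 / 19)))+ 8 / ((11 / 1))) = -7968 / 6479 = -1.23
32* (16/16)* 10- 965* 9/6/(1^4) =-2255/2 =-1127.50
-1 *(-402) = 402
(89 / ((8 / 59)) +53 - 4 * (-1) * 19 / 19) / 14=5707 / 112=50.96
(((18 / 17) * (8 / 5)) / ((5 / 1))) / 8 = 0.04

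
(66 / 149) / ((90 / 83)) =913 / 2235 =0.41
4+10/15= 14/3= 4.67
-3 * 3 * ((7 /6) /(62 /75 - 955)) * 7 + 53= 53.08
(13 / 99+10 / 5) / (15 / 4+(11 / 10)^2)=5275 / 12276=0.43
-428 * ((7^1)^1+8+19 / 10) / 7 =-36166 / 35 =-1033.31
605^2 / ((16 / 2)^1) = 366025 / 8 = 45753.12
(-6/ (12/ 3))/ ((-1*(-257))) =-3/ 514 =-0.01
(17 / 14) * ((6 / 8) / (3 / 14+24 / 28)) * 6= 51 / 10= 5.10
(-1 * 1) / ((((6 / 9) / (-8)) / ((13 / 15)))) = 52 / 5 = 10.40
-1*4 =-4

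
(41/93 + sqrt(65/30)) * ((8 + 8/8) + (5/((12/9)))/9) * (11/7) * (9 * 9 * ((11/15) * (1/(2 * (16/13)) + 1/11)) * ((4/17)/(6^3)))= 254815/1214208 + 6215 * sqrt(78)/78336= 0.91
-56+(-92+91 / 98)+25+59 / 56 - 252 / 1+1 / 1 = -20833 / 56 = -372.02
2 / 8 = 1 / 4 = 0.25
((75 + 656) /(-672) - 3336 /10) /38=-1124551 /127680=-8.81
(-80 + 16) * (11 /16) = -44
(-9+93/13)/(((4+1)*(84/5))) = -0.02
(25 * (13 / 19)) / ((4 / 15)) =4875 / 76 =64.14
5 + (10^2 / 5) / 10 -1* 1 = 6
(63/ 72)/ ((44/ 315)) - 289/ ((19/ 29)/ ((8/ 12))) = -5774539/ 20064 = -287.81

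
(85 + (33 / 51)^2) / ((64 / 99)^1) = 1221957 / 9248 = 132.13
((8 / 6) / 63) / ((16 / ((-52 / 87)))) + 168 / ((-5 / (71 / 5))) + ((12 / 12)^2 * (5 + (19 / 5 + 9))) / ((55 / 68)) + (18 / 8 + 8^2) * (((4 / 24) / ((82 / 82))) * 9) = -12868698589 / 36174600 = -355.74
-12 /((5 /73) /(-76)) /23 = 66576 /115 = 578.92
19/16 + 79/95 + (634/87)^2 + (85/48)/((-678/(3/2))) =286639102987/5200205760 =55.12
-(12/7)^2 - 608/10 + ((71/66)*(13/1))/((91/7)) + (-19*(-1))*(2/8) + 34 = -23.91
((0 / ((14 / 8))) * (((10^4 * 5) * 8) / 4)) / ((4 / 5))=0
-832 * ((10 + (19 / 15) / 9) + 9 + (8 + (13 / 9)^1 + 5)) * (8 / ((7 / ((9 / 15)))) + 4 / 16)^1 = -123542432 / 4725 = -26146.55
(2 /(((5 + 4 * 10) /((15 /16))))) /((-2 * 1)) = -1 /48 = -0.02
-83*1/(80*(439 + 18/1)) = -83/36560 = -0.00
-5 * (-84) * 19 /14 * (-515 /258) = -1137.79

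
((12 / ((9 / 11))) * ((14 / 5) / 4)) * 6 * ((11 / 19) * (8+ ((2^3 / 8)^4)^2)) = 320.97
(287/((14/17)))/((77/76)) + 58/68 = 902757/2618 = 344.83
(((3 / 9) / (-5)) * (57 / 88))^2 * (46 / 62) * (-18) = -74727 / 3000800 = -0.02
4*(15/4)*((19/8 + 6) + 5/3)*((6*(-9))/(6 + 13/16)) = -130140/109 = -1193.94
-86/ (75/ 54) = -1548/ 25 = -61.92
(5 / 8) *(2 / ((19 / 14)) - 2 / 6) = 325 / 456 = 0.71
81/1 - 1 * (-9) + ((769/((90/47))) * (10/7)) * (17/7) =654121/441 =1483.27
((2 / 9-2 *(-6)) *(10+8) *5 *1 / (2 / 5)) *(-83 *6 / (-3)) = 456500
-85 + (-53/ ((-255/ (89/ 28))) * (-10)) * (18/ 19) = -91.26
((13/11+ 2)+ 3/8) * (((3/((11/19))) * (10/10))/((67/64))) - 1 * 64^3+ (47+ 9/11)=-2124671018/8107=-262078.58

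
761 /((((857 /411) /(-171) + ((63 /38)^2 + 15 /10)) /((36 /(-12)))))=-12194315748 /22628233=-538.90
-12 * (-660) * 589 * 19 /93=953040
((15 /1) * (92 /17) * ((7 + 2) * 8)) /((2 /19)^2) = 8967240 /17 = 527484.71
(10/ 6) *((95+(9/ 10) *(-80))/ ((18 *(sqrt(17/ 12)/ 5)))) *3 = 575 *sqrt(51)/ 153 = 26.84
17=17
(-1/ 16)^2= 1/ 256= 0.00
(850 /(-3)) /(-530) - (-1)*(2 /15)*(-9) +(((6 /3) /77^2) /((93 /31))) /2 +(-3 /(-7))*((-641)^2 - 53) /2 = 138317552718 /1571185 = 88033.91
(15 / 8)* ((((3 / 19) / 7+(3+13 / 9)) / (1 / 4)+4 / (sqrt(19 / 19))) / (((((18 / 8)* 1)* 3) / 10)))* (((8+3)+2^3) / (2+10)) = 96.18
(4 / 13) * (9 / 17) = 36 / 221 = 0.16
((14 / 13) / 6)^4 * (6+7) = 2401 / 177957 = 0.01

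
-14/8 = -7/4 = -1.75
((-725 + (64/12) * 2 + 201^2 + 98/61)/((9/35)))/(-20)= -25420339/3294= -7717.16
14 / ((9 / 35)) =490 / 9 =54.44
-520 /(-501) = 520 /501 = 1.04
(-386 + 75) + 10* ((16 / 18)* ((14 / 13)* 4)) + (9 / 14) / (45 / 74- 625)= -10319879506 / 37841895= -272.71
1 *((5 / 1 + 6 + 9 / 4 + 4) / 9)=23 / 12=1.92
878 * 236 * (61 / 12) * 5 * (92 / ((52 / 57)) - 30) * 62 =300729776740 / 13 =23133059749.23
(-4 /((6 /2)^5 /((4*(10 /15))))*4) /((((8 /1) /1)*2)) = -0.01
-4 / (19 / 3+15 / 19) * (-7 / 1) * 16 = 62.90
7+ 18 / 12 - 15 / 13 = 191 / 26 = 7.35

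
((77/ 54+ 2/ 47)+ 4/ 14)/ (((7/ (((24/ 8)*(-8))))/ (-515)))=64199900/ 20727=3097.40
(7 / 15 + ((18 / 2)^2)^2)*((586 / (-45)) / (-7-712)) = 57675292 / 485325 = 118.84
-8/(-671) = 8/671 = 0.01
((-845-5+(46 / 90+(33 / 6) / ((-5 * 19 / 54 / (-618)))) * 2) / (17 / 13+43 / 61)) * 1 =511078984 / 341145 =1498.13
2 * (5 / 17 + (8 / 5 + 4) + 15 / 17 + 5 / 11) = 14.46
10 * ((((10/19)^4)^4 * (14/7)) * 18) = 0.01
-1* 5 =-5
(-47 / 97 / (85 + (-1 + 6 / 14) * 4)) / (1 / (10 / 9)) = -3290 / 505467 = -0.01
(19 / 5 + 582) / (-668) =-2929 / 3340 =-0.88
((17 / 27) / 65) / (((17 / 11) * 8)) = 11 / 14040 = 0.00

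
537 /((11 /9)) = 4833 /11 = 439.36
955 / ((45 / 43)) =8213 / 9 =912.56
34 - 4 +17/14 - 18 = 185/14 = 13.21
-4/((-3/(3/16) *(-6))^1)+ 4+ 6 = 239/24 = 9.96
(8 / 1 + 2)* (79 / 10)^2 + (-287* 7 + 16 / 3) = -41387 / 30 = -1379.57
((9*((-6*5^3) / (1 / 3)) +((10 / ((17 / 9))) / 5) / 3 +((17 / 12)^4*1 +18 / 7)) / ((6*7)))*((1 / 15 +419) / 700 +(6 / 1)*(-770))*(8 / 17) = 173059245136973023 / 165173904000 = 1047739.63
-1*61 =-61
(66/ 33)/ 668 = 1/ 334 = 0.00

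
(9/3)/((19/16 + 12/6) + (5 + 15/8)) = 48/161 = 0.30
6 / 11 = 0.55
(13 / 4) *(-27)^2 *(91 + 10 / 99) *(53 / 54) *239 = 4455503247 / 88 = 50630718.72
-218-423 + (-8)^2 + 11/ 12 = -576.08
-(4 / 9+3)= -31 / 9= -3.44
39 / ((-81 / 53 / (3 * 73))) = -50297 / 9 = -5588.56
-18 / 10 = -9 / 5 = -1.80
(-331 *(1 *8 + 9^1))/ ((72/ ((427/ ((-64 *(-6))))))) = -2402729/ 27648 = -86.90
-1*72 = -72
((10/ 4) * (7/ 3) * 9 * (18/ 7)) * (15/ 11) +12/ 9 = 185.42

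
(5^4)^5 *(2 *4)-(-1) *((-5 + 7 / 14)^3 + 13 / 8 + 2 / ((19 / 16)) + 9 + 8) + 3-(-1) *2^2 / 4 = 28991699218747461 / 38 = 762939453124933.18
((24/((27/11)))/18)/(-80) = -11/1620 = -0.01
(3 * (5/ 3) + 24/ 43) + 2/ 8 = 5.81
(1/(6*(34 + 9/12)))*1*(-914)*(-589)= 1076692/417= 2582.00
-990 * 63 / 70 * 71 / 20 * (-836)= 13221549 / 5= 2644309.80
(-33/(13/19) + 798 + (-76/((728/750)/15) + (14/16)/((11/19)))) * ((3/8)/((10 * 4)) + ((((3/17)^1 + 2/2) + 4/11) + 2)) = -20564937907/13691392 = -1502.03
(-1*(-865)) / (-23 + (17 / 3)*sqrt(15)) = -59685 / 142-14705*sqrt(15) / 142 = -821.39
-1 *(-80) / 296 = 10 / 37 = 0.27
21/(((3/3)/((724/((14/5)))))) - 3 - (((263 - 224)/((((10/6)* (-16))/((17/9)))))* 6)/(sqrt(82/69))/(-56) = 5427 - 663* sqrt(5658)/183680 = 5426.73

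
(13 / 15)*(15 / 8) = 13 / 8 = 1.62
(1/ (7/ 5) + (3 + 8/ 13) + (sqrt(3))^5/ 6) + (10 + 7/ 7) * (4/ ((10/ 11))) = 3 * sqrt(3)/ 2 + 23992/ 455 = 55.33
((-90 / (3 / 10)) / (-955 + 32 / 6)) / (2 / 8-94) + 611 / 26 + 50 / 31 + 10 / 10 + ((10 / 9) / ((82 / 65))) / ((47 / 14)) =403942527397 / 15317164170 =26.37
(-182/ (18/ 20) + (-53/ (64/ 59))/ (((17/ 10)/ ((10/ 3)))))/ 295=-145913/ 144432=-1.01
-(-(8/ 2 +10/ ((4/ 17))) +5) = 83/ 2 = 41.50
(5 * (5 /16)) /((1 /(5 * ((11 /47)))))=1375 /752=1.83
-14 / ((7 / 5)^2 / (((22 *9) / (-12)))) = 825 / 7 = 117.86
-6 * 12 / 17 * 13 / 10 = -468 / 85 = -5.51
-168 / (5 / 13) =-436.80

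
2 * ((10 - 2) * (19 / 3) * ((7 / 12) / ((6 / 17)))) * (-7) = -31654 / 27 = -1172.37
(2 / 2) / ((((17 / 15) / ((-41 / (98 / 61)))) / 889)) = -4764405 / 238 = -20018.51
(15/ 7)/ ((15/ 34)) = 34/ 7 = 4.86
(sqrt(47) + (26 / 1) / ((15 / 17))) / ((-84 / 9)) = -221 / 70 - 3 * sqrt(47) / 28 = -3.89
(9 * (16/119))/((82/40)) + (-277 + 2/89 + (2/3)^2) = -1078406257/3908079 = -275.94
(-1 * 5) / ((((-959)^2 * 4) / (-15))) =75 / 3678724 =0.00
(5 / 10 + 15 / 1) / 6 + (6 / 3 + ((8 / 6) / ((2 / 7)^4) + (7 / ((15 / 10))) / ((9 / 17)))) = 213.48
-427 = -427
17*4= 68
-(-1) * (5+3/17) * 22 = 1936/17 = 113.88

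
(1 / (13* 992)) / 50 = 1 / 644800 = 0.00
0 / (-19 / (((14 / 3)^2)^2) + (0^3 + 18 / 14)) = 0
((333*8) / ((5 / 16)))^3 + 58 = 619516098830.99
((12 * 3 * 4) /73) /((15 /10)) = 96 /73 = 1.32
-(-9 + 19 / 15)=116 / 15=7.73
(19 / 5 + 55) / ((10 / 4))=588 / 25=23.52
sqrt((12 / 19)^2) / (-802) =-6 / 7619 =-0.00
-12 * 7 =-84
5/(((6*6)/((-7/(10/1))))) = -7/72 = -0.10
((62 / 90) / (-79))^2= 961 / 12638025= 0.00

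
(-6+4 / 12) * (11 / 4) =-187 / 12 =-15.58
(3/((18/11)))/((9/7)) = 1.43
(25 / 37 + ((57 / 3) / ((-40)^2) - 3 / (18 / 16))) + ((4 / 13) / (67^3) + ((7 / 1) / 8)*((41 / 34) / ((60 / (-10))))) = -25439082183143 / 11804827444800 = -2.15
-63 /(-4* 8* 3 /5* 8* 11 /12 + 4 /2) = 315 /694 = 0.45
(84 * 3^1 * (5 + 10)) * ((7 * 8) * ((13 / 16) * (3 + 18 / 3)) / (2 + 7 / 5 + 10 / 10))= 3869775 / 11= 351797.73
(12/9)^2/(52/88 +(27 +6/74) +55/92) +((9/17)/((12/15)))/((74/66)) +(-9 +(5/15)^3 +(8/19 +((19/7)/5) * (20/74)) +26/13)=-18305412326713/3187939049820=-5.74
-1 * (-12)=12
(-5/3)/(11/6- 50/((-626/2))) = -3130/3743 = -0.84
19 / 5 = 3.80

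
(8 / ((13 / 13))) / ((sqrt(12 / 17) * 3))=3.17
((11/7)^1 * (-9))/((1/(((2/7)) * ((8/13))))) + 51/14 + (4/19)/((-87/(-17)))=2521501/2105922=1.20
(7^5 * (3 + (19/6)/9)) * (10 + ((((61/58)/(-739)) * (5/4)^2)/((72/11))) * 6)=250295994773755/444393216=563230.91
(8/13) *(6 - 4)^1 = 1.23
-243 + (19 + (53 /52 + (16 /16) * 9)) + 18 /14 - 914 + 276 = -309653 /364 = -850.70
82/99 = 0.83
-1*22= -22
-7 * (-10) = 70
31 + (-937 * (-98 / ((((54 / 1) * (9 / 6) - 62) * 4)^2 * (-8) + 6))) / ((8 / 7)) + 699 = 134588449 / 184808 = 728.26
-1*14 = -14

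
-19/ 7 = -2.71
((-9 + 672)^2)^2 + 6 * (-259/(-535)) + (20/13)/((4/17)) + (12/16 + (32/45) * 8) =48378650388415721/250380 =193220905776.88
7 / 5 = 1.40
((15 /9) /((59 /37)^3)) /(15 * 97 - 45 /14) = 709142 /2504596905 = 0.00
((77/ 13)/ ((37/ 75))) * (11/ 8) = 63525/ 3848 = 16.51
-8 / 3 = -2.67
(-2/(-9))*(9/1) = 2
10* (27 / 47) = 270 / 47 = 5.74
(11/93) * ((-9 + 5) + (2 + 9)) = 77/93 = 0.83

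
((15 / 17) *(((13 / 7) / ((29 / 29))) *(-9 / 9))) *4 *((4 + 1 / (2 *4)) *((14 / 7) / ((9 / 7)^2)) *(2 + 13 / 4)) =-35035 / 204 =-171.74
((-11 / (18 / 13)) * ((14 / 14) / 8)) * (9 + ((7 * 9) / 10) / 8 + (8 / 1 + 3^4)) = -1130129 / 11520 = -98.10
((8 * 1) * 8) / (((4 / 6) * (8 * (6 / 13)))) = 26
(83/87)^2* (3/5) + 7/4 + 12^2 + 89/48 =29902649/201840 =148.15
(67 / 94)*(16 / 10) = 268 / 235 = 1.14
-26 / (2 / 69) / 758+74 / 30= 14591 / 11370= 1.28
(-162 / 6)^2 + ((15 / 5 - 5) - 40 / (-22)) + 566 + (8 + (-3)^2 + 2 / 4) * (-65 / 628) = 17864183 / 13816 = 1293.01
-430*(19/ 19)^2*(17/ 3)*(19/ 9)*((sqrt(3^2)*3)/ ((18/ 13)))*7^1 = -6319495/ 27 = -234055.37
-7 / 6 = -1.17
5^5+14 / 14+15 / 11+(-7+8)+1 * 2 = 34434 / 11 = 3130.36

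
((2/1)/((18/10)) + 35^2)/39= 11035/351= 31.44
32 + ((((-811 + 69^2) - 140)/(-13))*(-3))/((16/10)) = 30239/52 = 581.52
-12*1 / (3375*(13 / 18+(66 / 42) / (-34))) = -119 / 22625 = -0.01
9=9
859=859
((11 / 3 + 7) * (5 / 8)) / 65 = 4 / 39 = 0.10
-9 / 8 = -1.12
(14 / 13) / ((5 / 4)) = 56 / 65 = 0.86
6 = 6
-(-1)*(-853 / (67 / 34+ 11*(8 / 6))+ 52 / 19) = -1564870 / 32243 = -48.53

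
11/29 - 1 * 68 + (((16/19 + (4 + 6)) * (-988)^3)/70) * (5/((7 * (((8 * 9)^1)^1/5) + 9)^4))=-1341757478729327/18441040248603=-72.76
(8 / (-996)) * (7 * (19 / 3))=-266 / 747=-0.36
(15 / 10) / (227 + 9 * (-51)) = -3 / 464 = -0.01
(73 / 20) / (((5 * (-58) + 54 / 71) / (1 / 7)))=-5183 / 2875040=-0.00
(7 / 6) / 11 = 7 / 66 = 0.11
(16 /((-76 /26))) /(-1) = 104 /19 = 5.47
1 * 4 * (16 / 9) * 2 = 128 / 9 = 14.22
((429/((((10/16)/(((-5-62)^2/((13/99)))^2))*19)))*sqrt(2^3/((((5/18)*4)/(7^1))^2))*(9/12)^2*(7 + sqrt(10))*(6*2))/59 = 22172662637572986*sqrt(2)*(sqrt(10) + 7)/364325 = 874651268267.12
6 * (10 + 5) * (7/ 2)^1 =315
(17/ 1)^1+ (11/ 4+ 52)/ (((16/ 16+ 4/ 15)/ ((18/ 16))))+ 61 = 76989/ 608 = 126.63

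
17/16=1.06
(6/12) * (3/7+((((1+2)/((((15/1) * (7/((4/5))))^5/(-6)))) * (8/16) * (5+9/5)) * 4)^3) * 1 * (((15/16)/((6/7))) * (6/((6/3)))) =4662246702781482716090974490974735196381/6630750866178108751773834228515625000000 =0.70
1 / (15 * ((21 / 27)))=3 / 35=0.09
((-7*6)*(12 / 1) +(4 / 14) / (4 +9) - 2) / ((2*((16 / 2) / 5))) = -57555 / 364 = -158.12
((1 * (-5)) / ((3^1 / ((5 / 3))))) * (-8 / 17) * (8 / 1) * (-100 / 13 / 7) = -160000 / 13923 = -11.49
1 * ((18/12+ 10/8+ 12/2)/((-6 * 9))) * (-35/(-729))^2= -42875/114791256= -0.00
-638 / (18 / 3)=-319 / 3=-106.33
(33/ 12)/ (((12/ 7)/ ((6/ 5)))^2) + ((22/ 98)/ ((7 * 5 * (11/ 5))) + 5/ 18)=2010493/ 1234800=1.63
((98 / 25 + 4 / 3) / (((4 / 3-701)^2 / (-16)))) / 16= -1182 / 110145025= -0.00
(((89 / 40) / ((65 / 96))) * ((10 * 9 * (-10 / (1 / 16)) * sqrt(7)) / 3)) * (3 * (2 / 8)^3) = -9612 * sqrt(7) / 13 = -1956.23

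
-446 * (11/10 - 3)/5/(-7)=-4237/175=-24.21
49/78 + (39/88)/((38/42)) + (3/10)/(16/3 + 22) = 15092243/13367640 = 1.13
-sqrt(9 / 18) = -sqrt(2) / 2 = -0.71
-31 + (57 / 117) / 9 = -10862 / 351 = -30.95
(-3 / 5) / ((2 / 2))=-3 / 5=-0.60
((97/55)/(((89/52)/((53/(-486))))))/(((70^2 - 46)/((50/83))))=-0.00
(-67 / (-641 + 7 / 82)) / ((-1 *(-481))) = 5494 / 25278955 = 0.00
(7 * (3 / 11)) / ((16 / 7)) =147 / 176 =0.84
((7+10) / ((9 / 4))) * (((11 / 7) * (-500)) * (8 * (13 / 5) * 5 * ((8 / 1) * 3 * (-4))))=59270095.24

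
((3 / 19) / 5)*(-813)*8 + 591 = 36633 / 95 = 385.61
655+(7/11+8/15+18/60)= 43327/66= 656.47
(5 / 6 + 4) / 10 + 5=329 / 60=5.48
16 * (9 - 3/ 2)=120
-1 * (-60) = 60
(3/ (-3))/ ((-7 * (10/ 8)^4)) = 256/ 4375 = 0.06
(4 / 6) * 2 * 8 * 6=64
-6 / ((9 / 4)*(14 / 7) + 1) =-12 / 11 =-1.09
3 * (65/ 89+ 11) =3132/ 89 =35.19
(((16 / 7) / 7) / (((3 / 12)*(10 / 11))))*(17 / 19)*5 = 5984 / 931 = 6.43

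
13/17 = 0.76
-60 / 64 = -15 / 16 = -0.94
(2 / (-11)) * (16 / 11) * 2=-64 / 121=-0.53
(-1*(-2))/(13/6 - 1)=12/7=1.71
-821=-821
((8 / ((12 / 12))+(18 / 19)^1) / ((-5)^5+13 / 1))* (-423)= 1.22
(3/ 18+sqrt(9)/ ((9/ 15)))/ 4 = 31/ 24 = 1.29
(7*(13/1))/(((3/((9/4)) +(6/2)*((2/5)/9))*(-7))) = -195/22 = -8.86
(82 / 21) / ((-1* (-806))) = 41 / 8463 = 0.00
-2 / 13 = -0.15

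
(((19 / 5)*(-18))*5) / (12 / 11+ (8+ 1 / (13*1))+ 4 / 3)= -146718 / 4505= -32.57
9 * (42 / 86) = 189 / 43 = 4.40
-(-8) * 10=80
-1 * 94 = -94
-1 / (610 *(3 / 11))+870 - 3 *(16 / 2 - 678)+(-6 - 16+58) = 5336269 / 1830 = 2915.99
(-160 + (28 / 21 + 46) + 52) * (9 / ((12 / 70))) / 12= -265.42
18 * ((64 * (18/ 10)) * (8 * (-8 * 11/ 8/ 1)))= -912384/ 5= -182476.80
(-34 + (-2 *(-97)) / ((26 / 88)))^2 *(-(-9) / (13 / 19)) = 11202694956 / 2197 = 5099087.37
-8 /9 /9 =-8 /81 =-0.10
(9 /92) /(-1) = -9 /92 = -0.10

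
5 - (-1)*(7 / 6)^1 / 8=247 / 48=5.15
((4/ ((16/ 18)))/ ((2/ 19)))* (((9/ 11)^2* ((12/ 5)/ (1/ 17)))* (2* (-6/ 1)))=-8476812/ 605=-14011.26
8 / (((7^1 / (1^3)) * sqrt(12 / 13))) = 4 * sqrt(39) / 21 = 1.19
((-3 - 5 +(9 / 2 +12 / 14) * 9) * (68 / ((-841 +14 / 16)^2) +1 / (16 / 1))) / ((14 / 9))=229238543691 / 141658893376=1.62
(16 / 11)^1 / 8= 2 / 11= 0.18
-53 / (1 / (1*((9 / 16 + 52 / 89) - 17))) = 1196475 / 1424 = 840.22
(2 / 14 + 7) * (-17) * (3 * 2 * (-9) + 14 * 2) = 3157.14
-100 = -100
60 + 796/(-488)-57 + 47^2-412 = 219401/122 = 1798.37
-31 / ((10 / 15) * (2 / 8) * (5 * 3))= -12.40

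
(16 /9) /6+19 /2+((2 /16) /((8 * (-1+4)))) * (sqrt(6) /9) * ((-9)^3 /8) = 529 /54 - 27 * sqrt(6) /512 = 9.67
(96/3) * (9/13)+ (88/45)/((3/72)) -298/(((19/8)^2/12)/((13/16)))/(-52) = 5560712/70395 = 78.99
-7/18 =-0.39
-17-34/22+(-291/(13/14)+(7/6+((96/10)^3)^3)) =1160534930903132929/1675781250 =692533665.06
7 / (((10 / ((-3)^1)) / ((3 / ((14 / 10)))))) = -9 / 2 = -4.50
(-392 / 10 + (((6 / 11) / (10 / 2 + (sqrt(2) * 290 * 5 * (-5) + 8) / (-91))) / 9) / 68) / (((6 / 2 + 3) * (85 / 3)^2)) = -3296329829511 / 405033721229500 + 1885 * sqrt(2) / 1620134884918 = -0.01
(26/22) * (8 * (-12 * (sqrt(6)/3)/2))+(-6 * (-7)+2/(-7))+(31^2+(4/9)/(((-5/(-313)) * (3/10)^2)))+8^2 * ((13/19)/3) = 14289809/10773 - 208 * sqrt(6)/11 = 1280.13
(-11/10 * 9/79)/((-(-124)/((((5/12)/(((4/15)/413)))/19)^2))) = -2110791375/1810614272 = -1.17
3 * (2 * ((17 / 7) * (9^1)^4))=669222 / 7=95603.14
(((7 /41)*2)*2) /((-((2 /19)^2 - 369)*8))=2527 /10922810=0.00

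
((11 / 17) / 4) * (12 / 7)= 33 / 119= 0.28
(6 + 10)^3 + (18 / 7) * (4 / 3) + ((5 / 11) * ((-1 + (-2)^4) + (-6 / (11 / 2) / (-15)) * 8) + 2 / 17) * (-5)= 58509287 / 14399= 4063.43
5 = 5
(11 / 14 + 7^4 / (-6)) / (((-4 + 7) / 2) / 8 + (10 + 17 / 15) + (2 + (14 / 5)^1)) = -670960 / 27083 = -24.77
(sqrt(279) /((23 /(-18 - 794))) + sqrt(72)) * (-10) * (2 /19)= -120 * sqrt(2) /19 + 48720 * sqrt(31) /437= 611.80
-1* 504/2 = -252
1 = 1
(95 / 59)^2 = 2.59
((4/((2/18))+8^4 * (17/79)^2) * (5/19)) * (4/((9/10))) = 281684000/1067211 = 263.94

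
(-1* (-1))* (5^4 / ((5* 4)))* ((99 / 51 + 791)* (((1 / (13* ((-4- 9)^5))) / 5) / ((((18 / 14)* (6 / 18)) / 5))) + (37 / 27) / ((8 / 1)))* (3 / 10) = 75731723525 / 47264113728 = 1.60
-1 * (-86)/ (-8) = -43/ 4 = -10.75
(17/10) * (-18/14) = -153/70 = -2.19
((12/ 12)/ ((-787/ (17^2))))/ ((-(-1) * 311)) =-289/ 244757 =-0.00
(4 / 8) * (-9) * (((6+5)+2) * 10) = -585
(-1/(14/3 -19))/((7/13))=39/301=0.13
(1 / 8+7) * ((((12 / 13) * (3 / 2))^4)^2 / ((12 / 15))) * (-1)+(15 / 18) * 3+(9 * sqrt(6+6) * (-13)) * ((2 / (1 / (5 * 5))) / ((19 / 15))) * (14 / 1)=-224099.33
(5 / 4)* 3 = 3.75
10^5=100000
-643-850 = -1493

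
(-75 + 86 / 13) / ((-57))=1.20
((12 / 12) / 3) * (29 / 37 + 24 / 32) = 227 / 444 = 0.51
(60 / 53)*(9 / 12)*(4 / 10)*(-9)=-162 / 53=-3.06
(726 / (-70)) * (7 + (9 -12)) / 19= -1452 / 665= -2.18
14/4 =3.50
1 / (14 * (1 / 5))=5 / 14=0.36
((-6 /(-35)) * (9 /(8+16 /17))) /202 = 459 /537320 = 0.00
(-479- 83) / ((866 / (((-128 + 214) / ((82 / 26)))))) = -314158 / 17753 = -17.70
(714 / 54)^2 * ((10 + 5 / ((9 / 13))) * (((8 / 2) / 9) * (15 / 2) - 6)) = -17559640 / 2187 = -8029.10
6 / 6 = 1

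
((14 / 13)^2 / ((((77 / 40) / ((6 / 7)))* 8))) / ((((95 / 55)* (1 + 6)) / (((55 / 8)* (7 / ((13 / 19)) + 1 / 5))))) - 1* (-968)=282962438 / 292201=968.38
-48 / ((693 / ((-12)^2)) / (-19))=14592 / 77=189.51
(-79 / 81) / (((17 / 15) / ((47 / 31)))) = -18565 / 14229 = -1.30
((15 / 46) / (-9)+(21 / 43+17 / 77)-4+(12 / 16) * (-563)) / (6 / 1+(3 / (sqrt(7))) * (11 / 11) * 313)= 388907657 / 19179002502-121728096641 * sqrt(7) / 268506035028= -1.18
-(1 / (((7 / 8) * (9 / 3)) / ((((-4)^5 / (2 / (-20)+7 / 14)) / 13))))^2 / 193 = -29.16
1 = 1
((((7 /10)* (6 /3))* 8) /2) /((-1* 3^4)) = -28 /405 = -0.07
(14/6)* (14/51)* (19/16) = 931/1224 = 0.76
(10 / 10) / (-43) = -0.02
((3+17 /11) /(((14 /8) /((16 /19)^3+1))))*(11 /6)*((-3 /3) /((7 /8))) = -1252000 /144039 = -8.69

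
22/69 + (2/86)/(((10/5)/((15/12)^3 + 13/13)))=134129/379776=0.35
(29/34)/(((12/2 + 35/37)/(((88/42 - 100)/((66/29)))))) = -62234/11781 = -5.28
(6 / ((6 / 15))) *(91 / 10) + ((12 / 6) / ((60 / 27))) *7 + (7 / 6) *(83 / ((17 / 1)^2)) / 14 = 2476567 / 17340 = 142.82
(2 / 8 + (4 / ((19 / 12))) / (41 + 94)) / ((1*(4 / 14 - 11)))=-6433 / 256500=-0.03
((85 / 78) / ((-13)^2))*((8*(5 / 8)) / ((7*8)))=425 / 738192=0.00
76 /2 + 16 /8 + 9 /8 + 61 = 102.12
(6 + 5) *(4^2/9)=176/9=19.56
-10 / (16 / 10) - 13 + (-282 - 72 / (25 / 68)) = -49709 / 100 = -497.09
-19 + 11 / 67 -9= -1865 / 67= -27.84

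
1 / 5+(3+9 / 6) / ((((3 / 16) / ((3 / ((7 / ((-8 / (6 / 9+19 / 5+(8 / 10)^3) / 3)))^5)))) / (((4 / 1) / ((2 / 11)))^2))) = 207011700825136896349 / 1906258504125684481745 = 0.11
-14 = -14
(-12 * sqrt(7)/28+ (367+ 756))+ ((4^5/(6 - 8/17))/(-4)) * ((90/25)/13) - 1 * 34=3287727/3055 - 3 * sqrt(7)/7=1075.05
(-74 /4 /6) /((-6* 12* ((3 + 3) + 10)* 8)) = 37 /110592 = 0.00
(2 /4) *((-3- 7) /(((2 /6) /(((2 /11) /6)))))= -5 /11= -0.45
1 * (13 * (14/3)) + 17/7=1325/21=63.10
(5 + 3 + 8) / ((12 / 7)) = 28 / 3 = 9.33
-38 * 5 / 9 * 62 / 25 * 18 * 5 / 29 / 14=-2356 / 203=-11.61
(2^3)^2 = 64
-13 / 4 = -3.25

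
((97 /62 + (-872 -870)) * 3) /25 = -323721 /1550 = -208.85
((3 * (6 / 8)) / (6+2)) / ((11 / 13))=117 / 352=0.33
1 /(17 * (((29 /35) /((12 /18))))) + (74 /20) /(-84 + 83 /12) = -124 /184875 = -0.00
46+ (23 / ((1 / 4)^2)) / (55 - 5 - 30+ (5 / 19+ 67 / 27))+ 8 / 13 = 2381250 / 37921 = 62.80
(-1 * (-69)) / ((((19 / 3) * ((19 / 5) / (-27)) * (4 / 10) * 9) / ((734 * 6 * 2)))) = -68372100 / 361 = -189396.40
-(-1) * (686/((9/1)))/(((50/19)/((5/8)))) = 18.10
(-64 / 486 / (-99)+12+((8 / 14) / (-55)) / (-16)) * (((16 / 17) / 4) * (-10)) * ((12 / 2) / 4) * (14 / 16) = -40422427 / 1090584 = -37.06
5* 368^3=249180160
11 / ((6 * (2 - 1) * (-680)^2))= 11 / 2774400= 0.00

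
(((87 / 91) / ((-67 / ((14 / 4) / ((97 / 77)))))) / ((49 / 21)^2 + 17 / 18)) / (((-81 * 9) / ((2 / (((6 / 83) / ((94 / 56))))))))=0.00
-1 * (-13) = 13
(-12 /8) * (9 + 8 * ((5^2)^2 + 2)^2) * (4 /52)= -9435123 /26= -362889.35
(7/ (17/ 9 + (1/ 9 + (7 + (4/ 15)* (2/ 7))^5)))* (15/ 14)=191442234375/ 452921585486386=0.00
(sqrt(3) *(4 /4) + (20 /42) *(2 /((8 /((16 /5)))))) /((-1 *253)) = -sqrt(3) /253 - 8 /5313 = -0.01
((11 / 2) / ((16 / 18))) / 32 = 99 / 512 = 0.19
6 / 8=3 / 4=0.75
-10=-10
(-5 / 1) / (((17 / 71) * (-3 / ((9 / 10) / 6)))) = 71 / 68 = 1.04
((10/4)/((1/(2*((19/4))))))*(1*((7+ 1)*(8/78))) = 19.49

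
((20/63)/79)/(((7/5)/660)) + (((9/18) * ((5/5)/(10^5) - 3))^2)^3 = 9873707683870973228995677529096611613/743232000000000000000000000000000000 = 13.28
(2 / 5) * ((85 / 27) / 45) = 34 / 1215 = 0.03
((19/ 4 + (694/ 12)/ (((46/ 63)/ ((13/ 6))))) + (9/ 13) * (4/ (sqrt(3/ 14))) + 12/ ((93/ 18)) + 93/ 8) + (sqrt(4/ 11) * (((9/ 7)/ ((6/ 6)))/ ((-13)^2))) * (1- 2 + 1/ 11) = -180 * sqrt(11)/ 143143 + 12 * sqrt(42)/ 13 + 542769/ 2852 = 196.29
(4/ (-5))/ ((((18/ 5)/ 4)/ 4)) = -32/ 9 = -3.56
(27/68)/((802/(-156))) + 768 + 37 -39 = 10442591/13634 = 765.92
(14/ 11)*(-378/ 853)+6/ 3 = 13474/ 9383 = 1.44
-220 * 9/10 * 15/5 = -594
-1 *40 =-40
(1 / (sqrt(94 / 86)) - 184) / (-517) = 184 / 517 - sqrt(2021) / 24299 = 0.35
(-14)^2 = 196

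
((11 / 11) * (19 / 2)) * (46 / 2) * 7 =3059 / 2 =1529.50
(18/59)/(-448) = -9/13216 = -0.00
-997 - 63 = -1060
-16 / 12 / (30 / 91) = -182 / 45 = -4.04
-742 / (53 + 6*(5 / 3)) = -106 / 9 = -11.78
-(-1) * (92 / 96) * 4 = 23 / 6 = 3.83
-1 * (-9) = 9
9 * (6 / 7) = 54 / 7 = 7.71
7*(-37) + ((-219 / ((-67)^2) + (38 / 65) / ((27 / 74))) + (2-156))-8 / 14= -22721703464 / 55147365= -412.02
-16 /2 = -8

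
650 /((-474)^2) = 325 /112338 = 0.00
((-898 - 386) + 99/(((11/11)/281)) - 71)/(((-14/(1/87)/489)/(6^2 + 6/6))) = -79802192/203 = -393114.25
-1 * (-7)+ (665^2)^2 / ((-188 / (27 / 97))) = -289548121.26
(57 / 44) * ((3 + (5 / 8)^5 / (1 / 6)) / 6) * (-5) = -5560065 / 1441792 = -3.86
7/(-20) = -7/20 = -0.35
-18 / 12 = -3 / 2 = -1.50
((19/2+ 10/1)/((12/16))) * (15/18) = 65/3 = 21.67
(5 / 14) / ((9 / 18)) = 5 / 7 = 0.71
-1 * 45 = -45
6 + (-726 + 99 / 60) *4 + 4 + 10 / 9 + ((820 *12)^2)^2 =421883856691070117 / 45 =9375196815357113.71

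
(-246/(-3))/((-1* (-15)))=5.47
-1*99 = -99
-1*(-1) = 1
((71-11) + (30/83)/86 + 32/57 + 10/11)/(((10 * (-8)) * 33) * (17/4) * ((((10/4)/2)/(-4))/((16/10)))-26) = 4402105696/155061311559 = 0.03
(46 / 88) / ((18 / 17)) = 391 / 792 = 0.49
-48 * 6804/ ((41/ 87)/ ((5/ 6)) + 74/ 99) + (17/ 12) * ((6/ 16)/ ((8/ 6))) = -18752882601/ 75392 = -248738.36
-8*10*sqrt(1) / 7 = -80 / 7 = -11.43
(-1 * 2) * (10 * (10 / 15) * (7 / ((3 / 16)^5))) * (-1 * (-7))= -2055208960 / 729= -2819216.68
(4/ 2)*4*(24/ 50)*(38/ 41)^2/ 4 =34656/ 42025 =0.82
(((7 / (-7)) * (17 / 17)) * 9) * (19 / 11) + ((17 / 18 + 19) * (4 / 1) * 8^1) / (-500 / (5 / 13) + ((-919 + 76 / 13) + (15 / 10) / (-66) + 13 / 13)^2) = -418300112908619 / 26909524226475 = -15.54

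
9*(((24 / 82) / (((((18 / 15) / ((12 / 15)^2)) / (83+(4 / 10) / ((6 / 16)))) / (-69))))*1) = -8352864 / 1025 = -8149.14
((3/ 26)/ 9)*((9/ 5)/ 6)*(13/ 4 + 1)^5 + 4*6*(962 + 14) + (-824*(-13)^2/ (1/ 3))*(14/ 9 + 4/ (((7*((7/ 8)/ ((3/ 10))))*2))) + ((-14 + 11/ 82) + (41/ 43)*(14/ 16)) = -46047826919912407/ 68999024640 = -667369.24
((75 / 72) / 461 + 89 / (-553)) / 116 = -970871 / 709733472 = -0.00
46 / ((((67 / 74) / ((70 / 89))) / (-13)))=-3097640 / 5963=-519.48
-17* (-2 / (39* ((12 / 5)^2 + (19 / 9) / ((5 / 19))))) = 2550 / 40313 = 0.06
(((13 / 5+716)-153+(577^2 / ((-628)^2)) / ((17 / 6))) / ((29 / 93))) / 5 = 362.96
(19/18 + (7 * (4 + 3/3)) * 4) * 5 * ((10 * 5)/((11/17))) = 5395375/99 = 54498.74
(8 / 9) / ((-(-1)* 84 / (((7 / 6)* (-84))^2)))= 2744 / 27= 101.63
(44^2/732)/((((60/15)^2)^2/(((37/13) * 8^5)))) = 2292224/2379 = 963.52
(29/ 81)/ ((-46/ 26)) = -377/ 1863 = -0.20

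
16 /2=8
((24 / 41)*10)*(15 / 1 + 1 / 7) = 25440 / 287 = 88.64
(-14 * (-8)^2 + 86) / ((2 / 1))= -405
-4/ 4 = -1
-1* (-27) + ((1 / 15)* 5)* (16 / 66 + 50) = 4331 / 99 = 43.75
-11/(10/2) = -11/5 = -2.20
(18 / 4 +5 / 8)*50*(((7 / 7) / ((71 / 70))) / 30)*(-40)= -71750 / 213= -336.85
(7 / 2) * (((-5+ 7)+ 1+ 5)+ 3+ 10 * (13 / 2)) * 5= 1330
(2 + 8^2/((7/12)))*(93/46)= 1581/7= 225.86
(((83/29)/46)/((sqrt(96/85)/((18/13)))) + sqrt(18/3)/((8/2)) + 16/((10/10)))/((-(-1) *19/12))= 747 *sqrt(510)/329498 + 3 *sqrt(6)/19 + 192/19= 10.54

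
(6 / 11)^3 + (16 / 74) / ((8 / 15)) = 27957 / 49247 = 0.57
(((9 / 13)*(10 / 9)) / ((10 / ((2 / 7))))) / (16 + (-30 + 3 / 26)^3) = -2704 / 3281713519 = -0.00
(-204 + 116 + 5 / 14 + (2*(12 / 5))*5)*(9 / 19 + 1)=-1782 / 19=-93.79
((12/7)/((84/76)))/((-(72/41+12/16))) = -12464/20139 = -0.62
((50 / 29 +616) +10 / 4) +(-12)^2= 44325 / 58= 764.22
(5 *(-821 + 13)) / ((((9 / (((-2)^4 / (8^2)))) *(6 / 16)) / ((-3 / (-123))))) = -8080 / 1107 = -7.30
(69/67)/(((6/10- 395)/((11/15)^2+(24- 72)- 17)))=83398/495465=0.17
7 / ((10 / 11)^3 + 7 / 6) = 55902 / 15317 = 3.65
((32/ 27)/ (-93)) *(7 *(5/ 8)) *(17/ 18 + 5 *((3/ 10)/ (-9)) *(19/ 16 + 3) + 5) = -52885/ 180792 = -0.29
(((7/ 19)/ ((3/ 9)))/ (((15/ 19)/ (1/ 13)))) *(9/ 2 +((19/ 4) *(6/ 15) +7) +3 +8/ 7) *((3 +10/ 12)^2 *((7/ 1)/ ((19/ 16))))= 9094568/ 55575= 163.64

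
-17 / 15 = -1.13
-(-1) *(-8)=-8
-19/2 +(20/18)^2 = -1339/162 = -8.27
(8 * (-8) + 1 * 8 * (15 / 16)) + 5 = -103 / 2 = -51.50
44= 44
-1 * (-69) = 69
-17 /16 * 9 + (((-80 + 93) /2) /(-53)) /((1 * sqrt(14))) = -153 /16 - 13 * sqrt(14) /1484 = -9.60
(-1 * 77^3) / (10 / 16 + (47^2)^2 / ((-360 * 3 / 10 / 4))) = 14087304 / 5576759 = 2.53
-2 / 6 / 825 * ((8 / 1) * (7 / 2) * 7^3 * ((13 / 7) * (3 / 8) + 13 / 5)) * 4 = -633178 / 12375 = -51.17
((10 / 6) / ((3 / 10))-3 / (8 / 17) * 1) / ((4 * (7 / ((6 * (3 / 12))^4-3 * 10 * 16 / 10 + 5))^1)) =35813 / 32256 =1.11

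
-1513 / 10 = -151.30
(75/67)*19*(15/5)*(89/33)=126825/737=172.08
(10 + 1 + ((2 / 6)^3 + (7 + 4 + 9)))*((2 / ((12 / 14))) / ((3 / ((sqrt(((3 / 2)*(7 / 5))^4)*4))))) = 287434 / 675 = 425.83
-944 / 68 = -236 / 17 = -13.88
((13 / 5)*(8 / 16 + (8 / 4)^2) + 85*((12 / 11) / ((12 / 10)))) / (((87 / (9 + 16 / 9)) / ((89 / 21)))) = 46.71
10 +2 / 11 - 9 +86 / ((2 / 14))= 6635 / 11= 603.18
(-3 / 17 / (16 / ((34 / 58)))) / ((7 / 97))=-291 / 3248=-0.09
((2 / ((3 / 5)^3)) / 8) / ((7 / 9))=125 / 84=1.49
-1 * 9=-9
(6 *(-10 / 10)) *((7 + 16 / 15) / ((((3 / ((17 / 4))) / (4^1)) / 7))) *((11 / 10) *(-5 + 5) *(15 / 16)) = 0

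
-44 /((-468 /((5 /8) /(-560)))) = -0.00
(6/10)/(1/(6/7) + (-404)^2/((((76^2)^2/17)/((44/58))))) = 0.49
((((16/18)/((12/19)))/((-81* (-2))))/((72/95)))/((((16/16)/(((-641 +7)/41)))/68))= -9727145/807003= -12.05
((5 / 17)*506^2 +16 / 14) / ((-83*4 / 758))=-1698184542 / 9877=-171933.23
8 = 8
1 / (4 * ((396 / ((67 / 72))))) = 67 / 114048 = 0.00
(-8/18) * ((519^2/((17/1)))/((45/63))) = -838012/85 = -9858.96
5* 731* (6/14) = 10965/7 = 1566.43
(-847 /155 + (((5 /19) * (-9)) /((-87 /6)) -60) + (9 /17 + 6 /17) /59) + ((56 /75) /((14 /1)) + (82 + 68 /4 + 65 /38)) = 91171727389 /2569836450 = 35.48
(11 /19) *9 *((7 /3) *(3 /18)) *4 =154 /19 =8.11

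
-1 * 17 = -17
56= 56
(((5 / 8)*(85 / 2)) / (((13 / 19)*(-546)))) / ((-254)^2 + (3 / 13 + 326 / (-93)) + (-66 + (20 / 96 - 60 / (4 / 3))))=-250325 / 226733963092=-0.00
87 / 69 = 29 / 23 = 1.26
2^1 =2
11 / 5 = 2.20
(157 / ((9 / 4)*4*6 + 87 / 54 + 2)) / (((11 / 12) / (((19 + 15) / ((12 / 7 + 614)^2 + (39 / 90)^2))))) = 2991038400 / 11218112346551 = 0.00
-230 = -230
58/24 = 29/12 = 2.42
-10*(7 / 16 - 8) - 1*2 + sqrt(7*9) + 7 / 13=3*sqrt(7) + 7713 / 104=82.10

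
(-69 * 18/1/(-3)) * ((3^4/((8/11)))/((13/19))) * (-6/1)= -10512909/26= -404342.65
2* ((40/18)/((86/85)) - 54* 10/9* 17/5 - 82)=-219664/387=-567.61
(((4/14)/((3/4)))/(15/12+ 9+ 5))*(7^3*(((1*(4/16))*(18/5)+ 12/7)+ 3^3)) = 77392/305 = 253.74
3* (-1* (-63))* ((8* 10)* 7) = 105840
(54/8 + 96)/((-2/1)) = -411/8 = -51.38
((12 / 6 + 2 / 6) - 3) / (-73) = 2 / 219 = 0.01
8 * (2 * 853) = 13648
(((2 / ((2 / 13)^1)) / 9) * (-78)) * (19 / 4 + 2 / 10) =-5577 / 10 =-557.70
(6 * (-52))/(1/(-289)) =90168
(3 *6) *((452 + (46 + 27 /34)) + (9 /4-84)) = 255231 /34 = 7506.79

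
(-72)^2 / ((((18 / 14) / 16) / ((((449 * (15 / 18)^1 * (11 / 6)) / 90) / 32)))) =15365.78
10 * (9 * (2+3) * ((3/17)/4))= 675/34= 19.85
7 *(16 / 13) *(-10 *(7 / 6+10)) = -37520 / 39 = -962.05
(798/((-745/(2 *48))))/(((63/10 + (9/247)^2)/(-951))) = 987724972416/63645797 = 15519.09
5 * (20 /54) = 50 /27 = 1.85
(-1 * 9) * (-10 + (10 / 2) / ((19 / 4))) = 1530 / 19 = 80.53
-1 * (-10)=10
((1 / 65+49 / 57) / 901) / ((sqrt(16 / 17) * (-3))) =-1621 * sqrt(17) / 20029230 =-0.00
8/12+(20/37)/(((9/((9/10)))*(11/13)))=892/1221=0.73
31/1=31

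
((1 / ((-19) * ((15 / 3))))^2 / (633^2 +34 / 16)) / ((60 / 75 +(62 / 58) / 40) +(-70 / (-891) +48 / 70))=11575872 / 66601089006410495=0.00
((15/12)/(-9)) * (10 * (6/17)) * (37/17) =-925/867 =-1.07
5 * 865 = 4325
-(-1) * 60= 60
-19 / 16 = -1.19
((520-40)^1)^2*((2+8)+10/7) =18432000/7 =2633142.86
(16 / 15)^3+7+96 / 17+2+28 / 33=10545577 / 631125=16.71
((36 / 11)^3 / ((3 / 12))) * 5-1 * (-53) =1003663 / 1331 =754.07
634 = 634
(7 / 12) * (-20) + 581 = 1708 / 3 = 569.33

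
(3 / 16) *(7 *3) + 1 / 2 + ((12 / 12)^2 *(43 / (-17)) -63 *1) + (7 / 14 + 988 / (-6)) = -183811 / 816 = -225.26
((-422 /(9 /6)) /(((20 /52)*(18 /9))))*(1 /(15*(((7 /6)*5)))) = -10972 /2625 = -4.18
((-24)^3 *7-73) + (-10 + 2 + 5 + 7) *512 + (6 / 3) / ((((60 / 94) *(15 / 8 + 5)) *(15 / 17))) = -94792.48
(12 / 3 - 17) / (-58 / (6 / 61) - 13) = 39 / 1808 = 0.02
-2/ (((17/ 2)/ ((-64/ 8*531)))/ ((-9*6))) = -917568/ 17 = -53974.59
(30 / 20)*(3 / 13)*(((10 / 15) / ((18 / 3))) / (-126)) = -1 / 3276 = -0.00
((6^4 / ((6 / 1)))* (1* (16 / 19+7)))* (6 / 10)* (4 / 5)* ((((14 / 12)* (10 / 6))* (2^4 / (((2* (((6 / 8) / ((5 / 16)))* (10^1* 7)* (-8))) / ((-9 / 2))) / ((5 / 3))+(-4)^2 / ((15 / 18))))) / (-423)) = -8344 / 52687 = -0.16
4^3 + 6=70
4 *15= 60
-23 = -23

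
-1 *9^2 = -81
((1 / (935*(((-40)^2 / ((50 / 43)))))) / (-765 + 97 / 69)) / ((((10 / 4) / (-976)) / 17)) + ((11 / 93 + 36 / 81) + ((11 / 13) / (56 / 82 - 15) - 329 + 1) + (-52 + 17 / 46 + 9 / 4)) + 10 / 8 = -11459955518862883457 / 30508886386321200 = -375.63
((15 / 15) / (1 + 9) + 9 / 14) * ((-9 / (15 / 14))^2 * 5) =6552 / 25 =262.08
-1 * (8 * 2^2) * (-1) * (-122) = -3904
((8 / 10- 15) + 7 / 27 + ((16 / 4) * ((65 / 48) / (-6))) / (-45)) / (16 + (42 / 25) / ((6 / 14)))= -225515 / 322704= -0.70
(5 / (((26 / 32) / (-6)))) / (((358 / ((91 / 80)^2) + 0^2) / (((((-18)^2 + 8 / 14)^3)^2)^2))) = -46115248031435242347056723633821622206464 / 252815347855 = -182406837332851460269414400000.00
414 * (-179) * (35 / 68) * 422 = -273636405 / 17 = -16096259.12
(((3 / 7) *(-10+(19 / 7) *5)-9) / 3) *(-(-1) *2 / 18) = -0.28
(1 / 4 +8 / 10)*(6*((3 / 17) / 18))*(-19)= -399 / 340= -1.17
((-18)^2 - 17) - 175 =132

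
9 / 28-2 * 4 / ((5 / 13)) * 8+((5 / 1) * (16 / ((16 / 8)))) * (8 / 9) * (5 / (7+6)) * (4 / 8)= -2608367 / 16380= -159.24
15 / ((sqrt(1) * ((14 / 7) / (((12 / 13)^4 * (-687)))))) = -106842240 / 28561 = -3740.84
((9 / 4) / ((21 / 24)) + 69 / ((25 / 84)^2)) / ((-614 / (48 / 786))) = -13677192 / 175949375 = -0.08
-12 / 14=-6 / 7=-0.86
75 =75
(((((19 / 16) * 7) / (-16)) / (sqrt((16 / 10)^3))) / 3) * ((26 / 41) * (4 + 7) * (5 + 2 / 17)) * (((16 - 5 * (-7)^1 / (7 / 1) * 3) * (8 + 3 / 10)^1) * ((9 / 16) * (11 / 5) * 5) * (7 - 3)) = -140494931577 * sqrt(10) / 22839296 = -19452.61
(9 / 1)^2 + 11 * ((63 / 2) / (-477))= 8509 / 106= 80.27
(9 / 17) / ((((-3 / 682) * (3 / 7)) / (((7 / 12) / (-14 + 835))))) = -16709 / 83742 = -0.20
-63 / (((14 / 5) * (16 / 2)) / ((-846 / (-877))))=-19035 / 7016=-2.71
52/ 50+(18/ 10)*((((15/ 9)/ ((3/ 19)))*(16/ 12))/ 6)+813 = 184109/ 225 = 818.26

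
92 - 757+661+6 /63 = -82 /21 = -3.90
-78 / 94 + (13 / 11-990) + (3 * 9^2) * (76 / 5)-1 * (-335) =7855691 / 2585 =3038.95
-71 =-71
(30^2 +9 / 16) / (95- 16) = 14409 / 1264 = 11.40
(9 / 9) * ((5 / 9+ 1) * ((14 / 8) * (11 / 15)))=539 / 270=2.00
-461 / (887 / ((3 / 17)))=-1383 / 15079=-0.09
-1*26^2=-676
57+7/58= 3313/58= 57.12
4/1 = 4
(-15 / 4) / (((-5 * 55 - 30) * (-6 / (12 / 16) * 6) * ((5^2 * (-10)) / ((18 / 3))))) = 3 / 488000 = 0.00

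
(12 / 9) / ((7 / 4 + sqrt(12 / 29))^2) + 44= 202371940 / 4531323 - 207872 * sqrt(87) / 4531323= 44.23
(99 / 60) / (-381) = -11 / 2540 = -0.00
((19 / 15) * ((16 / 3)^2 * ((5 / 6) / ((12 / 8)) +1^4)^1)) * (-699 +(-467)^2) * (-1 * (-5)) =14803389440 / 243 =60919298.11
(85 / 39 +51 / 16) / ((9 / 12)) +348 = 166213 / 468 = 355.16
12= 12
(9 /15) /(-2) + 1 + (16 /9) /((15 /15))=223 /90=2.48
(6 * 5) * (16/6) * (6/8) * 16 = 960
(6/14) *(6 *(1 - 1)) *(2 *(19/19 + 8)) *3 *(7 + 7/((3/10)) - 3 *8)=0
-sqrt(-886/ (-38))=-sqrt(8417)/ 19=-4.83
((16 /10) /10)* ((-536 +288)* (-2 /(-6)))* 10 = -1984 /15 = -132.27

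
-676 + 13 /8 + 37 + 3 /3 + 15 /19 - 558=-181425 /152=-1193.59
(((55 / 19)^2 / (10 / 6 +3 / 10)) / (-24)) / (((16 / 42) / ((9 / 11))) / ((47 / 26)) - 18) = 0.01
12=12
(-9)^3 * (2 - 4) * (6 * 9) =78732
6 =6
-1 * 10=-10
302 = 302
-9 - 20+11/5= -134/5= -26.80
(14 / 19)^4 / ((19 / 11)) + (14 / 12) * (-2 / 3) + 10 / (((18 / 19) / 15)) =3514911566 / 22284891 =157.73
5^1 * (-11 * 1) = -55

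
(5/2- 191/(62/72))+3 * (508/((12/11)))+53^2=247175/62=3986.69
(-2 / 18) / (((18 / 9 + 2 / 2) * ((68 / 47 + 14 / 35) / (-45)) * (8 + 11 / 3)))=235 / 3038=0.08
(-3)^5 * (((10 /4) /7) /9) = -135 /14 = -9.64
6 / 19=0.32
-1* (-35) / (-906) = -0.04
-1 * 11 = -11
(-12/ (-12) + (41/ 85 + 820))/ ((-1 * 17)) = -69826/ 1445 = -48.32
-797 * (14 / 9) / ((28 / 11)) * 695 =-338503.61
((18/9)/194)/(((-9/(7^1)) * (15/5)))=-7/2619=-0.00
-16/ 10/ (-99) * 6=16/ 165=0.10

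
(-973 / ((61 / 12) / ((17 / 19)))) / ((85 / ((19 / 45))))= -3892 / 4575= -0.85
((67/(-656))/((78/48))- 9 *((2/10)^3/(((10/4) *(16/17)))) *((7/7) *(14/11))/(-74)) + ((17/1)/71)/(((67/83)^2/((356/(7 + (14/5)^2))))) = 1122548548069550907/128254758226595000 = 8.75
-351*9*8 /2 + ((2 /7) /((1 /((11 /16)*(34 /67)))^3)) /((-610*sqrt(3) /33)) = -12636 - 71931233*sqrt(3) /328770050560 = -12636.00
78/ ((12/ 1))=13/ 2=6.50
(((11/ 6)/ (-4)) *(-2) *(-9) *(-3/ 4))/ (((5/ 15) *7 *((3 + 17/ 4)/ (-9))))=-2673/ 812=-3.29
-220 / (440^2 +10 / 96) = -2112 / 1858561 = -0.00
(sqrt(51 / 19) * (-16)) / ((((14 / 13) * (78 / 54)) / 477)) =-34344 * sqrt(969) / 133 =-8038.24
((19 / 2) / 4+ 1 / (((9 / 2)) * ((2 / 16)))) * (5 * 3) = 1495 / 24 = 62.29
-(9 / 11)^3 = -729 / 1331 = -0.55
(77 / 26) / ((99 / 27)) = 21 / 26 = 0.81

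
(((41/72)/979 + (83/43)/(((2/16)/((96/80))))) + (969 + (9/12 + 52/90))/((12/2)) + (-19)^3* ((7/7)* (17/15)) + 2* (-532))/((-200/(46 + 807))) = 41967729341243/1136619000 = 36923.30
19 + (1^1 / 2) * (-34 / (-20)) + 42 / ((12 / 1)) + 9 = 32.35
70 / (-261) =-70 / 261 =-0.27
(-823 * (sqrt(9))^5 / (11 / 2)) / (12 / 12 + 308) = -133326 / 1133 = -117.68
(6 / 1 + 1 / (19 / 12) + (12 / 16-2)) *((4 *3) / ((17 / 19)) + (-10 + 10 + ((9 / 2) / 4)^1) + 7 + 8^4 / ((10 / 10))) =229033865 / 10336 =22158.85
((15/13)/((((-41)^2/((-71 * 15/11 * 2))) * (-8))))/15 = 1065/961532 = 0.00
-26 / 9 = -2.89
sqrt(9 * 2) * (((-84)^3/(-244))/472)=55566 * sqrt(2)/3599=21.83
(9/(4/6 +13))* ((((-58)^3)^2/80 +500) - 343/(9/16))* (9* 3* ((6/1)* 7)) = 72849184963632/205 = 355361877871.38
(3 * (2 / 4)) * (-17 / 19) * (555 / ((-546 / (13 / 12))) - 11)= 1819 / 112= 16.24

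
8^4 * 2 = 8192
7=7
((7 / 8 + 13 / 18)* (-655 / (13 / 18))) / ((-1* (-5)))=-15065 / 52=-289.71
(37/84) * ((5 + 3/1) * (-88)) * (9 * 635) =-12405360/7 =-1772194.29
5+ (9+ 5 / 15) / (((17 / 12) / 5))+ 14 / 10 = 3344 / 85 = 39.34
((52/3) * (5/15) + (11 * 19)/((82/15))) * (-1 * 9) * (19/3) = -2508.54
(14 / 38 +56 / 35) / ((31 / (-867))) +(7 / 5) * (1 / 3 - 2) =-507002 / 8835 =-57.39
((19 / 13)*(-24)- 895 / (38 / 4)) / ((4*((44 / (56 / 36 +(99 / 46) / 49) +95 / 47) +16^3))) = -24349818703 / 3107986563838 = -0.01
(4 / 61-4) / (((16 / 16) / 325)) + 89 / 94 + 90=-6810511 / 5734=-1187.74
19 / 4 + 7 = 47 / 4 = 11.75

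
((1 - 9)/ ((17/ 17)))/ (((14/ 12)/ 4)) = -192/ 7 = -27.43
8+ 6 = 14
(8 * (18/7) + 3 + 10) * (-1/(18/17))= -3995/126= -31.71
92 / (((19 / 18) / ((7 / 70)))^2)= 7452 / 9025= 0.83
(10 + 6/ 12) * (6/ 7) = 9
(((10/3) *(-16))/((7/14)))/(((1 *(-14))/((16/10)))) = 256/21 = 12.19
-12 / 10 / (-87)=2 / 145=0.01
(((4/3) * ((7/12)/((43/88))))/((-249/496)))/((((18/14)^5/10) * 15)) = -10270287104/17070416361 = -0.60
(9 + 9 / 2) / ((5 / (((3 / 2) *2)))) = 81 / 10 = 8.10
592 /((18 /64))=18944 /9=2104.89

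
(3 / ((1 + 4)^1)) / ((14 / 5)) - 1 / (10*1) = 4 / 35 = 0.11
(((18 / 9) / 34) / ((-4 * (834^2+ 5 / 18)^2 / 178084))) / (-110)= 7212402 / 146561928361358015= 0.00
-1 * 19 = -19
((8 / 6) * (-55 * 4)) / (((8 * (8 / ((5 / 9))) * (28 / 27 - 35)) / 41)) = 11275 / 3668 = 3.07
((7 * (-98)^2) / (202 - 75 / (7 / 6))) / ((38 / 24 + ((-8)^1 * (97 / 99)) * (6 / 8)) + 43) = 5176556 / 410423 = 12.61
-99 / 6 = -33 / 2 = -16.50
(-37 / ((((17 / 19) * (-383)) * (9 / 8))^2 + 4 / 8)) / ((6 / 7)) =-2991968 / 10301563059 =-0.00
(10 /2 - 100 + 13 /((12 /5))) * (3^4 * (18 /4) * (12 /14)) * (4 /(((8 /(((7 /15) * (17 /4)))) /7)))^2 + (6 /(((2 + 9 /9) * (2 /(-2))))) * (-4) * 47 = -345163085 /256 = -1348293.30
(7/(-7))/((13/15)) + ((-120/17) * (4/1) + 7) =-4948/221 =-22.39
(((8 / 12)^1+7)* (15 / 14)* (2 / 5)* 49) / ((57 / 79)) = 223.14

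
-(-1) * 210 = 210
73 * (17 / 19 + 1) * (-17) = -2351.37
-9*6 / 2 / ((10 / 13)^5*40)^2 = -3722179279923 / 16000000000000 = -0.23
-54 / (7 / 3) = -162 / 7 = -23.14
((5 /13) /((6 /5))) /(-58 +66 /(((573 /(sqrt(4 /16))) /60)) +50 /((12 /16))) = 4775 /180596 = 0.03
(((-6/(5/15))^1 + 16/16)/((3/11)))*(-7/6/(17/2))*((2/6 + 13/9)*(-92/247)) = -5.67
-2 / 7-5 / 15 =-13 / 21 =-0.62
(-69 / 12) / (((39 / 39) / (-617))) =14191 / 4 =3547.75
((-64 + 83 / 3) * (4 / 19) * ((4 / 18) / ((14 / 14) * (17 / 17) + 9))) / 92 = -109 / 58995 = -0.00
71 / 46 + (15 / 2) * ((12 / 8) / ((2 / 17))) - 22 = 13831 / 184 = 75.17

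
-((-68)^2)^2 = -21381376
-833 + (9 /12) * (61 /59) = -832.22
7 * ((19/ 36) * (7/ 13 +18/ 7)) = 5377/ 468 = 11.49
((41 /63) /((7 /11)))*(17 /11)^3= 201433 /53361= 3.77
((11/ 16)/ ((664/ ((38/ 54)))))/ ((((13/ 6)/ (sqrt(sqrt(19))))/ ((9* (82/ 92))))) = 8569* 19^(1/ 4)/ 3176576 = 0.01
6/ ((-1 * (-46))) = 3/ 23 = 0.13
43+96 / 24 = 47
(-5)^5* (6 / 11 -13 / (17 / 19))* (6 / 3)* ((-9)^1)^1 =-147093750 / 187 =-786597.59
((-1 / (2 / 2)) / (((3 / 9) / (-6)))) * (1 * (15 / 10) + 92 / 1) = 1683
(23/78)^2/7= 529/42588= 0.01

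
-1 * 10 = -10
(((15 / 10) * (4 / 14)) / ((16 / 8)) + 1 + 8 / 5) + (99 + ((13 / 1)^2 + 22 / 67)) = 1271659 / 4690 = 271.14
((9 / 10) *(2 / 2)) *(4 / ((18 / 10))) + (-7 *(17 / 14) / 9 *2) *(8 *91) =-12358 / 9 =-1373.11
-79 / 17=-4.65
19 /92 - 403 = -37057 /92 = -402.79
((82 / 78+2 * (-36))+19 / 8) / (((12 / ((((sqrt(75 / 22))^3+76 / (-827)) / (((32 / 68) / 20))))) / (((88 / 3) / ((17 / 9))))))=22357775 / 64506 - 1215625 * sqrt(66) / 416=-23393.27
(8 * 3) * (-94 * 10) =-22560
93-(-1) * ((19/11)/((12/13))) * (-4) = 2822/33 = 85.52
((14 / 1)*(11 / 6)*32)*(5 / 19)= 12320 / 57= 216.14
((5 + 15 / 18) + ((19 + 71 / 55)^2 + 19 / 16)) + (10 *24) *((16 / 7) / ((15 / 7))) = 97972513 / 145200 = 674.74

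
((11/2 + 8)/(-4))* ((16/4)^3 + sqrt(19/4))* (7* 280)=-423360 - 6615* sqrt(19)/2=-437777.06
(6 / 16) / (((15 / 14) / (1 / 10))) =7 / 200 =0.04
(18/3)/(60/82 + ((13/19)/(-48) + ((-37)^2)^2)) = 224352/70078654939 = 0.00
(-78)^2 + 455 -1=6538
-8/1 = -8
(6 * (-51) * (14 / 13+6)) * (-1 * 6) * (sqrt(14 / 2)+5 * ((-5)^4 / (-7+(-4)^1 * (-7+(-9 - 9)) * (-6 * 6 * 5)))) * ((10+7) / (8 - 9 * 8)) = 560840625 / 936364 - 179469 * sqrt(7) / 52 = -8532.40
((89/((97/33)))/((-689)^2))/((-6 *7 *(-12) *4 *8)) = 979/247553709312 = 0.00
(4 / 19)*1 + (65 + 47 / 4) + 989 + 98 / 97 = 7865709 / 7372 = 1066.97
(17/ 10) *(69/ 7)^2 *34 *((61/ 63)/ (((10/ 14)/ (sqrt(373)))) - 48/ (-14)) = 33022296/ 1715 + 9325741 *sqrt(373)/ 1225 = 166283.53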